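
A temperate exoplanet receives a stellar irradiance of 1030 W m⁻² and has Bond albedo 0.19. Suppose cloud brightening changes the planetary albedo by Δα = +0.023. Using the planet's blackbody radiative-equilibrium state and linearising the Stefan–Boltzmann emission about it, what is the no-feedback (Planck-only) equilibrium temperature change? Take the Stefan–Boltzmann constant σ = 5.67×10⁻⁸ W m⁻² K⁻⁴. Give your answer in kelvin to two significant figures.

-1.7 K

Unperturbed T_e = [1030·(1−0.19)/(4σ)]^¼ = 246.3 K.
ΔF = −(S/4)Δα = −(1030/4)×(+0.023) = -5.923 W m⁻².
Planck response: λ_P = 4σT_e³ = 4·5.67×10⁻⁸·(246.3)³ = 3.388 W m⁻²/K.
ΔT₀ = ΔF/λ_P = -5.923/3.388 = -1.75 K.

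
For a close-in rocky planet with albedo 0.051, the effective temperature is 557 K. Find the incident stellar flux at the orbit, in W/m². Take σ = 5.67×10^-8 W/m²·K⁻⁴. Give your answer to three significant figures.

Invert the energy balance for S: S = 4σT⁴/(1−α).
The emitted flux is σT⁴ = 5458 W/m².
So S = 4×5458/(1−0.051) = 23000 W/m².

23000 W/m²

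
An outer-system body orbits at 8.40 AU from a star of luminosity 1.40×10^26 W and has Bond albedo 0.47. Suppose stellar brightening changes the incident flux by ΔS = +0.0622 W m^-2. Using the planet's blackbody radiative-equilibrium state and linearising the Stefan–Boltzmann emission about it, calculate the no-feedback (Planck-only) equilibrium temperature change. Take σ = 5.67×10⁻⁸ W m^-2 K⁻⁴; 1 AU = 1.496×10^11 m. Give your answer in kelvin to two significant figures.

d = 8.40 × 1.496×10^11 m = 1.257×10^12 m.
S = L/(4πd²) = 7.055 W m^-2.
Unperturbed T_e = [7.055·(1−0.47)/(4σ)]^¼ = 63.72 K.
Only a fraction (1−α) is absorbed and it's spread over 4πR², so ΔF = (1−α)ΔS/4 = 0.008242 W m^-2.
Planck response: λ_P = 4σT_e³ = 4·5.67×10⁻⁸·(63.72)³ = 0.05868 W m^-2/K.
Hence the no-feedback warming is ΔF/(4σT_e³) = 0.140 K.

0.14 K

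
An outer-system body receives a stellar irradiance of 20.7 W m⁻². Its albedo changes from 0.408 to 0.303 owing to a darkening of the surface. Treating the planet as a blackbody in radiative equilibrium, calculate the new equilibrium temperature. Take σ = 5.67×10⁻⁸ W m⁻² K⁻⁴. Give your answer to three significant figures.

89.3 K

With the new albedo, S(1−α₂)/4 = 3.607 W m⁻², so T₂ = 89.31 K.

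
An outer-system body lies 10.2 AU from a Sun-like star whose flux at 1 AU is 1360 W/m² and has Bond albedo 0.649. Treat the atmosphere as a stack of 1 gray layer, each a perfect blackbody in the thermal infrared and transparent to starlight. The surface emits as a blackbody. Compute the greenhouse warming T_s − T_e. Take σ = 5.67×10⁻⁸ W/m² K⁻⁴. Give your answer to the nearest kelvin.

Irradiance scales as 1/d², so S = 1360 W/m² × (1/10.2)² = 13.07 W/m².
Top-of-atmosphere balance: σT_e⁴ = S(1−α)/4 = 1.147 W/m² → T_e = 67.07 K.
Surface: T_s = (2)^¼·T_e = 79.76 K.
Warming: T_s − T_e = 12.69 K.

13 K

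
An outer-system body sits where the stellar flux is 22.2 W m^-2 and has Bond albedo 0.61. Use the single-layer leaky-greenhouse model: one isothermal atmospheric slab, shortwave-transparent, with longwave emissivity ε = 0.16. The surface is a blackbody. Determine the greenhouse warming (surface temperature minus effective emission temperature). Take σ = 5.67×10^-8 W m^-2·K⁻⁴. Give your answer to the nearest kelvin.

The planet radiates to space at T_e = [S(1−α)/(4σ)]^(1/4) = 78.60 K.
For a single slab of emissivity ε, T_s⁴ = 2T_e⁴/(2−ε); thus T_s = 78.60·(1.087)^(1/4) = 80.26 K.
Greenhouse warming: T_s − T_e = 1.656 K.

2 K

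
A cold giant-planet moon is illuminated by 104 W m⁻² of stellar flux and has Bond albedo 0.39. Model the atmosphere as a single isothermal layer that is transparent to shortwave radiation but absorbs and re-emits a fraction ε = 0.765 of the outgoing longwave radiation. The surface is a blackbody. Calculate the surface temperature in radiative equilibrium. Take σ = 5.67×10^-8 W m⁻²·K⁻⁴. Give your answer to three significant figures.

Effective emission temperature (TOA balance): σT_e⁴ = S(1−α)/4 = 15.86 W m⁻² → T_e = 129.3 K.
The surface balance (absorbed SW + ε·downward IR = σT_s⁴) with T_a⁴ = T_s⁴/2 reduces to T_s = T_e·[2/(2−ε)]^¼ = 145.9 K.

146 K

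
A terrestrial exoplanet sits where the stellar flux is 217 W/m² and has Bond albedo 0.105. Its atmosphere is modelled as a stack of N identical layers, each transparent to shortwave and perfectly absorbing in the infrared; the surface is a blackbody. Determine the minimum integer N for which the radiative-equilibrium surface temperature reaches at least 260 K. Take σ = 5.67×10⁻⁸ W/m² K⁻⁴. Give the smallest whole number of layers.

5

The effective emission temperature is T_e = [S(1−α)/(4σ)]^¼ = 171.1 K.
T_s = (N+1)^(1/4)·T_e ≥ 260 K requires N+1 ≥ (T_s/T_e)⁴ = (260/171.1)⁴ = 5.336.
So N ≥ 4.336; the smallest integer is N = 5.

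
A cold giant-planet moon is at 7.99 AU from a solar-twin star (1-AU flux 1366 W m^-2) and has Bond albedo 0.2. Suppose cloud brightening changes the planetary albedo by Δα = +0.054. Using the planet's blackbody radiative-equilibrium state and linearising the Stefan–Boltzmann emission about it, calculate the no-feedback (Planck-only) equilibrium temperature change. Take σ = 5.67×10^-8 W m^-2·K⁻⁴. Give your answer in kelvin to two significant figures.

-1.6 K

By the inverse-square law, S = 1366/7.99² = 21.40 W m^-2.
Reference equilibrium: T_e = [S(1−α)/(4σ)]^(1/4) = 93.21 K.
ΔF = −(S/4)Δα = −(21.40/4)×(+0.054) = -0.2889 W m^-2.
Planck response: λ_P = 4σT_e³ = 4·5.67×10⁻⁸·(93.21)³ = 0.1837 W m^-2/K.
ΔT₀ = ΔF/λ_P = -0.2889/0.1837 = -1.57 K.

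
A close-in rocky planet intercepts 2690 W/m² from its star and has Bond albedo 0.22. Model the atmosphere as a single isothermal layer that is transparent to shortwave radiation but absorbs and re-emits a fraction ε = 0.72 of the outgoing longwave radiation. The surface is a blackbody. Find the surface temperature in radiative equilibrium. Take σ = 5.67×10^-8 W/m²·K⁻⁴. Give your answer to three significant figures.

347 K

At the top of the atmosphere, σT_e⁴ = S(1−α)/4 = 524.6 W/m², giving T_e = 310.1 K.
Surface balance with a leaky layer gives σT_s⁴ = σT_e⁴·2/(2−ε), so T_s = T_e·[2/(2−0.72)]^(1/4) = 346.7 K.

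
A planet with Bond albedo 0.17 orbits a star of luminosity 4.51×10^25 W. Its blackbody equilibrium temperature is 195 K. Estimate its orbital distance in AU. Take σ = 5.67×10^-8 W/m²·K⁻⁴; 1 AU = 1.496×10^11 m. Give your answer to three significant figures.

0.637 AU

The flux needed for this T is 4σT⁴/(1−0.17) = 395.1 W/m².
From L = 4πd²S, d = √(4.51×10^25/(4π·395.1)) = 9.531×10^10 m = 0.6371 AU.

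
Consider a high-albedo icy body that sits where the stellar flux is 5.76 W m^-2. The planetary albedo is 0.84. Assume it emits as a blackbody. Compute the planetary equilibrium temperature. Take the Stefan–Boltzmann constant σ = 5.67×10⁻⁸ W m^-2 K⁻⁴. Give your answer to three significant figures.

44.9 K

Absorbed flux (global mean): S(1−α)/4 = 5.760·0.16/4 = 0.2304 W m^-2.
Balancing against σT⁴: T = (0.2304/5.67×10⁻⁸)^(1/4) = 44.90 K.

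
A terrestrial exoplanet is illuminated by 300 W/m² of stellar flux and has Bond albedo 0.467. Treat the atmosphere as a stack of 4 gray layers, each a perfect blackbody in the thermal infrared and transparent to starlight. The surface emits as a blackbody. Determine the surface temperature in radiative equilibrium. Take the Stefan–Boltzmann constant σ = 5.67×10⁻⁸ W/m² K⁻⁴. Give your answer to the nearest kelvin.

244 K

The effective emission temperature is T_e = [S(1−α)/(4σ)]^¼ = 162.9 K.
Layer-by-layer balance gives σT_s⁴ = (N+1)σT_e⁴, so T_s = 5^¼·162.9 = 243.7 K.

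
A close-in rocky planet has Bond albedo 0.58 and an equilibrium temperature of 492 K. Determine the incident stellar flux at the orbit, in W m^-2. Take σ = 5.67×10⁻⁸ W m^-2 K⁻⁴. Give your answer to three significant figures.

Invert the energy balance for S: S = 4σT⁴/(1−α).
σT⁴ = 5.67×10⁻⁸·(492)⁴ = 3322 W m^-2.
So S = 4×3322/(1−0.58) = 31640 W m^-2.

31600 W m^-2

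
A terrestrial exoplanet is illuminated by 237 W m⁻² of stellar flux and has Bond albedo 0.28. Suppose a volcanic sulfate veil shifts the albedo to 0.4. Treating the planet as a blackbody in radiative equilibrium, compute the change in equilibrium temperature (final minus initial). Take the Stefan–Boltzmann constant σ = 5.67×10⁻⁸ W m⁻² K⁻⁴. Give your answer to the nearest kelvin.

-7 kelvin

Before: T₁ = [237.0·0.72/(4σ)]^(1/4) = 165.6 K.
Final:   T₂ = [S(1−0.4)/(4σ)]^(1/4) = 158.2 K.
Change: 158.2 − 165.6 = -7.380 K.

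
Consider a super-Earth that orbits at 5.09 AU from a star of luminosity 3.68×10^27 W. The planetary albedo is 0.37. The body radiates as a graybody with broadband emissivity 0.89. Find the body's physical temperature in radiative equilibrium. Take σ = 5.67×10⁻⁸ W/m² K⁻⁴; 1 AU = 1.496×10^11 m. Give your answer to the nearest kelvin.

199 K

Orbital distance: d = 5.09 AU = 7.615×10^11 m.
Flux at the orbit: S = L/(4πd²) = 3.68×10^27/(4π·(7.61×10^11)²) = 505.1 W/m².
Absorbed flux (global mean): S(1−α)/4 = 505.1·0.63/4 = 79.55 W/m².
Equating to εσT⁴ with ε = 0.89: T = (79.55/0.89σ)^(1/4) = 199.3 K.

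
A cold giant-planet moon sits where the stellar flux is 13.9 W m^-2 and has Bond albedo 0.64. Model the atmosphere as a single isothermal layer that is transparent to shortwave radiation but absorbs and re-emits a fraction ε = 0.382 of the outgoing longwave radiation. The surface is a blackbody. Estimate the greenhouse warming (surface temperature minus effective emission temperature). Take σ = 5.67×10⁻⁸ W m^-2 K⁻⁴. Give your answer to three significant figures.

At the top of the atmosphere, σT_e⁴ = S(1−α)/4 = 1.251 W m^-2, giving T_e = 68.54 K.
For a single slab of emissivity ε, T_s⁴ = 2T_e⁴/(2−ε); thus T_s = 68.54·(1.236)^(1/4) = 72.27 K.
T_s − T_e = 72.27 − 68.54 = 3.730 K.

3.73 K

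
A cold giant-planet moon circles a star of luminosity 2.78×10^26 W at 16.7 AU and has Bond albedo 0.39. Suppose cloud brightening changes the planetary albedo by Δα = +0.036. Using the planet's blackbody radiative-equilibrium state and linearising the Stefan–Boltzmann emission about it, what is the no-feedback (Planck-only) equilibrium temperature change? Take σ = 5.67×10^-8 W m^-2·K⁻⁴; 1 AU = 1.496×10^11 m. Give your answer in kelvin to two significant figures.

-0.82 K

d = 16.7 × 1.496×10^11 m = 2.498×10^12 m.
Flux at the orbit: S = L/(4πd²) = 2.78×10^26/(4π·(2.50×10^12)²) = 3.544 W m^-2.
The baseline emission temperature is T_e = 55.57 K.
The change in absorbed flux is Δ[S(1−α)/4] = −SΔα/4 = -0.03190 W m^-2.
The Planck feedback parameter is 4σT_e³ = 0.03891 W m^-2/K.
Hence the no-feedback warming is ΔF/(4σT_e³) = -0.820 K.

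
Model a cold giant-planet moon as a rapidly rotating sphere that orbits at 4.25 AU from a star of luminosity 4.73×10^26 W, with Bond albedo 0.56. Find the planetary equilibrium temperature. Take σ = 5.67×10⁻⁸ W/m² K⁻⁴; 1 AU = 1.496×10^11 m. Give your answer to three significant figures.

Orbital distance: d = 4.25 AU = 6.358×10^11 m.
Flux at the orbit: S = L/(4πd²) = 4.73×10^26/(4π·(6.36×10^11)²) = 93.11 W/m².
The planet absorbs (1−α)S over its disc πR² and re-emits over 4πR², so the mean absorbed flux is (1−0.56)·93.11/4 = 10.24 W/m².
Set σT⁴ = 10.24 → T = (10.24/σ)^(1/4) = 115.9 K.

116 K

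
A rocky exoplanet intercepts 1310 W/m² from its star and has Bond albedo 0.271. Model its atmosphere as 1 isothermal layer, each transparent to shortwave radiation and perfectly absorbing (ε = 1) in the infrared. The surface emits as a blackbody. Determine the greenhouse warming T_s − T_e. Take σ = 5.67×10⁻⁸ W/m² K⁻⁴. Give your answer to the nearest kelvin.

OLR = S(1−α)/4 = 238.7 W/m²; the top layer radiates at T_e = 254.7 K.
Surface: T_s = (2)^¼·T_e = 302.9 K.
So the greenhouse effect raises the surface by 302.9 − 254.7 = 48.20 K.

48 K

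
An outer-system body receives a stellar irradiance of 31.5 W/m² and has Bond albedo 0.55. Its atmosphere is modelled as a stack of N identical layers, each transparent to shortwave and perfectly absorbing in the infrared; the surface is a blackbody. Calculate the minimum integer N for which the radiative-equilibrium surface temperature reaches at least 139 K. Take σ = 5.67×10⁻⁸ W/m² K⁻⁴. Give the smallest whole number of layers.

Top-of-atmosphere balance: σT_e⁴ = S(1−α)/4 = 3.544 W/m² → T_e = 88.91 K.
T_s = (N+1)^(1/4)·T_e ≥ 139 K requires N+1 ≥ (T_s/T_e)⁴ = (139/88.91)⁴ = 5.973.
The minimum whole number is N = 5.

5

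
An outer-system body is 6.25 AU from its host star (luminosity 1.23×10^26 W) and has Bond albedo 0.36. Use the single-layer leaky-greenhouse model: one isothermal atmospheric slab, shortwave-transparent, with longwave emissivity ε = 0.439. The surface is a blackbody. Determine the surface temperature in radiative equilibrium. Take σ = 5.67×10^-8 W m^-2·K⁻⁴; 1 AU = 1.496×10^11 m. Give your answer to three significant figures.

d = 6.25 × 1.496×10^11 m = 9.350×10^11 m.
Spreading L over a sphere of radius d: S = 1.23×10^26/(4π·9.35×10^11²) = 11.20 W m^-2.
The planet radiates to space at T_e = [S(1−α)/(4σ)]^(1/4) = 74.97 K.
For a single slab of emissivity ε, T_s⁴ = 2T_e⁴/(2−ε); thus T_s = 74.97·(1.281)^(1/4) = 79.76 K.

79.8 K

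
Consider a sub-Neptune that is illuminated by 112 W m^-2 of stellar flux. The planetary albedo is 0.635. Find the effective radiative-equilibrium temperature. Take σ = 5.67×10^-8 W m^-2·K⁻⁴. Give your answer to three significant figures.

Averaging over the sphere, the absorbed flux is S(1−α)/4 = 10.22 W m^-2.
In equilibrium σT⁴ equals this, so T = 115.9 K.

116 K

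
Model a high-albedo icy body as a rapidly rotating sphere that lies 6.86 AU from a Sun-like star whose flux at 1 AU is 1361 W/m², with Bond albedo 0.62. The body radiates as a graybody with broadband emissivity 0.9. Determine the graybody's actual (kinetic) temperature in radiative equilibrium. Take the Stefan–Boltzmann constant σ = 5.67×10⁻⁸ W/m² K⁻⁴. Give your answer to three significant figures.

By the inverse-square law, S = 1361/6.86² = 28.92 W/m².
The planet absorbs (1−α)S over its disc πR² and re-emits over 4πR², so the mean absorbed flux is (1−0.62)·28.92/4 = 2.747 W/m².
Equating to εσT⁴ with ε = 0.9: T = (2.747/0.9σ)^(1/4) = 85.66 K.

85.7 K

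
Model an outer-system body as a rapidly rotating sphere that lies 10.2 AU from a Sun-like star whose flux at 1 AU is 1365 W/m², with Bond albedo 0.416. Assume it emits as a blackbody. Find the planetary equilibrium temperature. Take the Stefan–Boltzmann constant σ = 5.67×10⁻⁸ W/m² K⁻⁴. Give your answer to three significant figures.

76.2 K

By the inverse-square law, S = 1365/10.2² = 13.12 W/m².
Absorbed flux (global mean): S(1−α)/4 = 13.12·0.584/4 = 1.916 W/m².
Balancing against σT⁴: T = (1.916/5.67×10⁻⁸)^(1/4) = 76.24 K.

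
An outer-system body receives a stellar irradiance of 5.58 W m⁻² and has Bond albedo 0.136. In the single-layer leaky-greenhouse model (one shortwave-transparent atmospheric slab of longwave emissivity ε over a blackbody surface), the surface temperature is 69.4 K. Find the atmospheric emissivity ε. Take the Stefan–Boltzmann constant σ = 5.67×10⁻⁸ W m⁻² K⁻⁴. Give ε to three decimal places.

First, T_e = [5.580·(1−0.136)/(4σ)]^(1/4) = 67.90 K.
Since (2−ε)/2 = (T_e/T_s)⁴ = 0.9164, ε = 0.1673.

0.167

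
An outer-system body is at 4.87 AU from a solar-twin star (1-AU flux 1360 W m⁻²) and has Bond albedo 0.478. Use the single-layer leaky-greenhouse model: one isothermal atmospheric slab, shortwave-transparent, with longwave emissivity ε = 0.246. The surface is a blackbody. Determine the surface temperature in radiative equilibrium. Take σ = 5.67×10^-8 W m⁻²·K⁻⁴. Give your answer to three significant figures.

111 K

By the inverse-square law, S = 1360/4.87² = 57.34 W m⁻².
At the top of the atmosphere, σT_e⁴ = S(1−α)/4 = 7.483 W m⁻², giving T_e = 107.2 K.
The surface balance (absorbed SW + ε·downward IR = σT_s⁴) with T_a⁴ = T_s⁴/2 reduces to T_s = T_e·[2/(2−ε)]^¼ = 110.8 K.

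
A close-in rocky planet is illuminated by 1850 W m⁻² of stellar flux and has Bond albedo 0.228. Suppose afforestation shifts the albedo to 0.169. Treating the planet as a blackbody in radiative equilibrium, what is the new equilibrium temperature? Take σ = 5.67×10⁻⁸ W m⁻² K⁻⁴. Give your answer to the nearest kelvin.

287 kelvin

With the new albedo, S(1−α₂)/4 = 384.3 W m⁻², so T₂ = 286.9 K.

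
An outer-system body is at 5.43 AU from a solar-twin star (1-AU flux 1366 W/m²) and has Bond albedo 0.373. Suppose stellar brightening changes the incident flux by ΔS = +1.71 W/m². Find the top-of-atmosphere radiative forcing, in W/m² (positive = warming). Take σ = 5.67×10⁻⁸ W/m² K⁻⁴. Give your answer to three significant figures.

0.268 W/m²

By the inverse-square law, S = 1366/5.43² = 46.33 W/m².
Only a fraction (1−α) is absorbed and it's spread over 4πR², so ΔF = (1−α)ΔS/4 = 0.2680 W/m².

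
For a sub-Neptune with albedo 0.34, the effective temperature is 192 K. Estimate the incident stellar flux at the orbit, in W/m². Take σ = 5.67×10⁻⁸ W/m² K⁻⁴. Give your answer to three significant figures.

467 W/m²

Invert the energy balance for S: S = 4σT⁴/(1−α).
σT⁴ = 5.67×10⁻⁸·(192)⁴ = 77.05 W/m².
So S = 4×77.05/(1−0.34) = 467.0 W/m².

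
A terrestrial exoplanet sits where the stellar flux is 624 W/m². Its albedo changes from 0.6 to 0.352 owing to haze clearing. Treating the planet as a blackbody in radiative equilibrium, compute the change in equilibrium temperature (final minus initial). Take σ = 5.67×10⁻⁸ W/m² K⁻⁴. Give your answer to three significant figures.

23.3 K

Initial: T₁ = [S(1−0.6)/(4σ)]^(1/4) = 182.1 K.
After:  T₂ = [624.0·0.648/(4σ)]^(1/4) = 205.5 K.
ΔT = T₂ − T₁ = 23.35 K.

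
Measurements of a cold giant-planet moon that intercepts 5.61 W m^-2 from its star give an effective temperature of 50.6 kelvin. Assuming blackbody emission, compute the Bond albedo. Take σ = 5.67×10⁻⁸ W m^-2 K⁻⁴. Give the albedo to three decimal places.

0.735

Energy balance: S(1−α)/4 = σT⁴, so 1−α = 4σT⁴/S.
4σT⁴ = 4·5.67×10⁻⁸·(50.6)⁴ = 1.487 W m^-2.
1−α = 1.487/5.610 = 0.2650, so α = 0.7350.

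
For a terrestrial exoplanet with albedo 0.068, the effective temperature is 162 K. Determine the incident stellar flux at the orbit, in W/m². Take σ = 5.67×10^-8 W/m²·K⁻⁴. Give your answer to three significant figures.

168 W/m²

From S(1−α)/4 = σT⁴: S = 4σT⁴/(1−α).
The emitted flux is σT⁴ = 39.05 W/m².
So S = 4×39.05/(1−0.068) = 167.6 W/m².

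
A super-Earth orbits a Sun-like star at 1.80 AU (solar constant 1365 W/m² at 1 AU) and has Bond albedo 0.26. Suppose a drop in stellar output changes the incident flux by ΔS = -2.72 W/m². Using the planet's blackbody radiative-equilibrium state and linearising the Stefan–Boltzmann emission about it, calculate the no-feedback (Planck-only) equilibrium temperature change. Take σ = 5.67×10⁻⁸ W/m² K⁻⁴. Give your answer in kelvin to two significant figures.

Irradiance scales as 1/d², so S = 1365 W/m² × (1/1.80)² = 421.3 W/m².
The baseline emission temperature is T_e = 192.6 K.
ΔF = Δ[S(1−α)]/4 = (1−0.26)·-2.72/4 = -0.5032 W/m².
The Planck feedback parameter is 4σT_e³ = 1.619 W/m²/K.
ΔT₀ = ΔF/λ_P = -0.5032/1.619 = -0.311 K.

-0.31 K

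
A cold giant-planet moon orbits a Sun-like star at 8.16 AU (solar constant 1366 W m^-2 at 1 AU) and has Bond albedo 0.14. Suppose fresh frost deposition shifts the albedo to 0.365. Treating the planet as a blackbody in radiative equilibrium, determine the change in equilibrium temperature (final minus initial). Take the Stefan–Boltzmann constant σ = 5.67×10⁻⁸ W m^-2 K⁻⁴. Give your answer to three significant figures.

Flux at the orbit: S = 1366/(8.16)² = 20.51 W m^-2.
Initial: T₁ = [S(1−0.14)/(4σ)]^(1/4) = 93.91 K.
After:  T₂ = [20.51·0.635/(4σ)]^(1/4) = 87.06 K.
Change: 87.06 − 93.91 = -6.858 K.

-6.86 K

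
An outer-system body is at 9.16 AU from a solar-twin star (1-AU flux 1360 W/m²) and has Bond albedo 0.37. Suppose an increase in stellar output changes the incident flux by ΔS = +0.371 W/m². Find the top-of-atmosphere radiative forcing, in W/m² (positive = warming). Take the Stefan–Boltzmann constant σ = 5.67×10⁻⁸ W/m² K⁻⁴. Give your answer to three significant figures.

0.0584 W/m²

By the inverse-square law, S = 1360/9.16² = 16.21 W/m².
TOA radiative forcing: ΔF = (1−α)ΔS/4 = 0.63·(+0.371)/4 = 0.05843 W/m².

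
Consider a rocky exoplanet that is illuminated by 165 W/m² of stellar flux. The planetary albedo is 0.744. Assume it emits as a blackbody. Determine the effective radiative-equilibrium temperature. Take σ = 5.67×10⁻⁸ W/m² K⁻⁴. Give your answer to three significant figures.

117 K

Averaging over the sphere, the absorbed flux is S(1−α)/4 = 10.56 W/m².
In equilibrium σT⁴ equals this, so T = 116.8 K.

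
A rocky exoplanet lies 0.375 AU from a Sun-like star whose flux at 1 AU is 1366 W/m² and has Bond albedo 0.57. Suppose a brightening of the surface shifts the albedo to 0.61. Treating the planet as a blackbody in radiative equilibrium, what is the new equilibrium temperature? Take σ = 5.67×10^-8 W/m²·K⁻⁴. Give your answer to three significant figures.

360 K

Irradiance scales as 1/d², so S = 1366 W/m² × (1/0.375)² = 9714 W/m².
With the new albedo, S(1−α₂)/4 = 947.1 W/m², so T₂ = 359.5 K.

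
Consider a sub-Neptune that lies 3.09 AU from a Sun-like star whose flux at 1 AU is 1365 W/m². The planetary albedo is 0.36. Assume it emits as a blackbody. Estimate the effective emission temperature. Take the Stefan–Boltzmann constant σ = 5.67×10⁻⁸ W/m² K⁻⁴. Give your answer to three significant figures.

142 K

Flux at the orbit: S = 1365/(3.09)² = 143.0 W/m².
Absorbed flux (global mean): S(1−α)/4 = 143.0·0.64/4 = 22.87 W/m².
Balancing against σT⁴: T = (22.87/5.67×10⁻⁸)^(1/4) = 141.7 K.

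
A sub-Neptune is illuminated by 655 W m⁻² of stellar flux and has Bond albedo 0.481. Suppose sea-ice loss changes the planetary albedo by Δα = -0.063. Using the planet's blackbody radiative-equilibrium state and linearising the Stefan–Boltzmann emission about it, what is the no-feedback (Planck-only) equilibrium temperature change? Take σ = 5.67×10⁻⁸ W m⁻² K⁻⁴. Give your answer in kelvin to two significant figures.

Reference equilibrium: T_e = [S(1−α)/(4σ)]^(1/4) = 196.8 K.
TOA radiative forcing: ΔF = −S·Δα/4 = −655.0·(-0.063)/4 = 10.32 W m⁻².
The Planck feedback parameter is 4σT_e³ = 1.728 W m⁻²/K.
Hence the no-feedback warming is ΔF/(4σT_e³) = 5.97 K.

6.0 K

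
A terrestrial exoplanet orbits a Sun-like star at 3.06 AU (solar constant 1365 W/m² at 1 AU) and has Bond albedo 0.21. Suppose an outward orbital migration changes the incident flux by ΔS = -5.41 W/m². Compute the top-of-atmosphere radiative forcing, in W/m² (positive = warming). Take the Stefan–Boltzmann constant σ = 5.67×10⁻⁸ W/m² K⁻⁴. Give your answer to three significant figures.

Irradiance scales as 1/d², so S = 1365 W/m² × (1/3.06)² = 145.8 W/m².
TOA radiative forcing: ΔF = (1−α)ΔS/4 = 0.79·(-5.41)/4 = -1.068 W/m².

-1.07 W/m²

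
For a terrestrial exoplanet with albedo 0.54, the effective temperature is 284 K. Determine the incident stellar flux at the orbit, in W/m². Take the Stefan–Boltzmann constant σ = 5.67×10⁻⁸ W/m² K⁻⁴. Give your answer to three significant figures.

3210 W/m²

From S(1−α)/4 = σT⁴: S = 4σT⁴/(1−α).
σT⁴ = 5.67×10⁻⁸·(284)⁴ = 368.9 W/m².
So S = 4×368.9/(1−0.54) = 3207 W/m².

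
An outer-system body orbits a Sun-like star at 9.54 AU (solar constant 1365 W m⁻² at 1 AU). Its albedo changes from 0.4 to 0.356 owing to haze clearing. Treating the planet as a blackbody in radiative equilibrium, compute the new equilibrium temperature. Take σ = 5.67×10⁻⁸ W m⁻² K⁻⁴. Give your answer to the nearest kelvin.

81 K

Flux at the orbit: S = 1365/(9.54)² = 15.00 W m⁻².
With the new albedo, S(1−α₂)/4 = 2.415 W m⁻², so T₂ = 80.78 K.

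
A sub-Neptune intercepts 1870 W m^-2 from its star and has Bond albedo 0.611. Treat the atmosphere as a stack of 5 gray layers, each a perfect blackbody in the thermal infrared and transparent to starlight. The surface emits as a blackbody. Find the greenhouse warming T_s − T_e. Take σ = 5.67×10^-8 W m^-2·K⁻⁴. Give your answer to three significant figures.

Top-of-atmosphere balance: σT_e⁴ = S(1−α)/4 = 181.9 W m^-2 → T_e = 238.0 K.
Surface: T_s = (6)^¼·T_e = 372.5 K.
So the greenhouse effect raises the surface by 372.5 − 238.0 = 134.5 K.

134 kelvin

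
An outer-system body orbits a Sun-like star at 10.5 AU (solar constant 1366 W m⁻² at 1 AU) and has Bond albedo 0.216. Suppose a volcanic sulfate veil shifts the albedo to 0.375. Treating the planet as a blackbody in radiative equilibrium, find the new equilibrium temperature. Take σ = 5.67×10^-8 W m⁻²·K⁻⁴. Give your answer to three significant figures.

76.4 kelvin

By the inverse-square law, S = 1366/10.5² = 12.39 W m⁻².
T₂ = [S(1−α₂)/(4σ)]^(1/4) = [12.39·0.625/(4σ)]^(1/4) = 76.44 K.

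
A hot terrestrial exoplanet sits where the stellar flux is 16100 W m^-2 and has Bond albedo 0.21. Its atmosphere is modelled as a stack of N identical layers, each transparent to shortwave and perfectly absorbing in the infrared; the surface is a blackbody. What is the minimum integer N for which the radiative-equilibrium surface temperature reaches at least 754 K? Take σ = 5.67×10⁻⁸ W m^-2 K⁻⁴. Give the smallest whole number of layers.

The effective emission temperature is T_e = [S(1−α)/(4σ)]^¼ = 486.6 K.
Since T_s⁴ = (N+1)T_e⁴, we need N ≥ (T_s/T_e)⁴ − 1 = 4.763.
Rounding up, N = 5.

5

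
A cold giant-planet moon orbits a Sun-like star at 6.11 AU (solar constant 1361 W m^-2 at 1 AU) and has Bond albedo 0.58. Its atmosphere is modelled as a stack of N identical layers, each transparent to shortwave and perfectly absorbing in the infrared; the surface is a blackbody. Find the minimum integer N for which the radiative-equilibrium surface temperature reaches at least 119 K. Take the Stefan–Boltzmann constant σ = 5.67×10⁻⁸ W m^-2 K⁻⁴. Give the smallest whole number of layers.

2

By the inverse-square law, S = 1361/6.11² = 36.46 W m^-2.
The effective emission temperature is T_e = [S(1−α)/(4σ)]^¼ = 90.65 K.
T_s = (N+1)^(1/4)·T_e ≥ 119 K requires N+1 ≥ (T_s/T_e)⁴ = (119/90.65)⁴ = 2.970.
The minimum whole number is N = 2.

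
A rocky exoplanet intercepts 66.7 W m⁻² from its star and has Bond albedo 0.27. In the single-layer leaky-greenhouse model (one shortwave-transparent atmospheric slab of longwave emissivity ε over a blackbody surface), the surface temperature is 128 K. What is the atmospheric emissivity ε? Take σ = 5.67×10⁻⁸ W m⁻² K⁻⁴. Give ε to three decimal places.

First, T_e = [66.70·(1−0.27)/(4σ)]^(1/4) = 121.0 K.
T_s⁴ = T_e⁴·2/(2−ε) → ε = 2 − 2(T_e/T_s)⁴ = 2 − 2·(121.0/128)⁴ = 0.4005.

0.400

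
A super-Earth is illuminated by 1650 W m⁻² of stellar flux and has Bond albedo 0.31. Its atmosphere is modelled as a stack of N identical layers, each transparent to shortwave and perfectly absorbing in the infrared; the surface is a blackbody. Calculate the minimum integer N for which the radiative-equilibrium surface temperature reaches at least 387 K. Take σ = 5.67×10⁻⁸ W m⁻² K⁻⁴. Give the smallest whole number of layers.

4

The effective emission temperature is T_e = [S(1−α)/(4σ)]^¼ = 266.2 K.
Since T_s⁴ = (N+1)T_e⁴, we need N ≥ (T_s/T_e)⁴ − 1 = 3.468.
So N ≥ 3.468; the smallest integer is N = 4.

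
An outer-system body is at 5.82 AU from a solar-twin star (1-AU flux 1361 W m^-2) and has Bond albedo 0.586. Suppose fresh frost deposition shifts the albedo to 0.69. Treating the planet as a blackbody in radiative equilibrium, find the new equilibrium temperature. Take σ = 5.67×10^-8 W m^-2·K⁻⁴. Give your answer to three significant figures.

86.1 kelvin

Irradiance scales as 1/d², so S = 1361 W m^-2 × (1/5.82)² = 40.18 W m^-2.
New equilibrium: T₂ = [(1−0.69)·40.18/(4σ)]^(1/4) = 86.09 K.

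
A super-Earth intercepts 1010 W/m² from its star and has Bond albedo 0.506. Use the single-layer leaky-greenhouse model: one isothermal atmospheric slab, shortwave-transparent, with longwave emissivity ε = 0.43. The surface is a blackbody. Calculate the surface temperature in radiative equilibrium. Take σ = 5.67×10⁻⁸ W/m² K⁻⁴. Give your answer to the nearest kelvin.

230 K

At the top of the atmosphere, σT_e⁴ = S(1−α)/4 = 124.7 W/m², giving T_e = 216.6 K.
Surface balance with a leaky layer gives σT_s⁴ = σT_e⁴·2/(2−ε), so T_s = T_e·[2/(2−0.43)]^(1/4) = 230.1 K.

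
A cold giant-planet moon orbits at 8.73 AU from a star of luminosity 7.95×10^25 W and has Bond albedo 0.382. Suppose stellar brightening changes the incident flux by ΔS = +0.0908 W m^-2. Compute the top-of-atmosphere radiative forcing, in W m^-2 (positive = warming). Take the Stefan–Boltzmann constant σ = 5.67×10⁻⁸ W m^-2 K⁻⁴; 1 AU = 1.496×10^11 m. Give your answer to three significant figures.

0.0140 W m^-2

Orbital distance: d = 8.73 AU = 1.306×10^12 m.
S = L/(4πd²) = 3.709 W m^-2.
Only a fraction (1−α) is absorbed and it's spread over 4πR², so ΔF = (1−α)ΔS/4 = 0.01403 W m^-2.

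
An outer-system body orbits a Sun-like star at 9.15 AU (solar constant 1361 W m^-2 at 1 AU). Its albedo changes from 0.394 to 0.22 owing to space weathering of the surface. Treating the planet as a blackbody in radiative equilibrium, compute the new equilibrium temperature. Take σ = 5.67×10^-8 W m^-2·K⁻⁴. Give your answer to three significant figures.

86.5 K

By the inverse-square law, S = 1361/9.15² = 16.26 W m^-2.
New equilibrium: T₂ = [(1−0.22)·16.26/(4σ)]^(1/4) = 86.47 K.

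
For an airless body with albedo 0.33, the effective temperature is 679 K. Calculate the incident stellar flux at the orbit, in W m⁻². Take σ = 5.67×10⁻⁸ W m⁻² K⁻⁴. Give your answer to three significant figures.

72000 W m⁻²

From S(1−α)/4 = σT⁴: S = 4σT⁴/(1−α).
σT⁴ = 5.67×10⁻⁸·(679)⁴ = 12050 W m⁻².
So S = 4×12050/(1−0.33) = 71950 W m⁻².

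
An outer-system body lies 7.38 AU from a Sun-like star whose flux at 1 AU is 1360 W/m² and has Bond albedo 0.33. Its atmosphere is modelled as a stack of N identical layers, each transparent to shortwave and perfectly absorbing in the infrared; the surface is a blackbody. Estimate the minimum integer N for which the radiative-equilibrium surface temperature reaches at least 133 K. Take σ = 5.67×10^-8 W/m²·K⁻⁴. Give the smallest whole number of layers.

4

Irradiance scales as 1/d², so S = 1360 W/m² × (1/7.38)² = 24.97 W/m².
The effective emission temperature is T_e = [S(1−α)/(4σ)]^¼ = 92.68 K.
T_s = (N+1)^(1/4)·T_e ≥ 133 K requires N+1 ≥ (T_s/T_e)⁴ = (133/92.68)⁴ = 4.242.
So N ≥ 3.242; the smallest integer is N = 4.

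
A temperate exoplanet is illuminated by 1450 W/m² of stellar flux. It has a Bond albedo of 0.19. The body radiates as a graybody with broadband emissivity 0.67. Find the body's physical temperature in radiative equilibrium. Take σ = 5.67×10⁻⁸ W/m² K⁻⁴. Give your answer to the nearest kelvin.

297 K

The planet absorbs (1−α)S over its disc πR² and re-emits over 4πR², so the mean absorbed flux is (1−0.19)·1450/4 = 293.6 W/m².
Equating to εσT⁴ with ε = 0.67: T = (293.6/0.67σ)^(1/4) = 296.5 K.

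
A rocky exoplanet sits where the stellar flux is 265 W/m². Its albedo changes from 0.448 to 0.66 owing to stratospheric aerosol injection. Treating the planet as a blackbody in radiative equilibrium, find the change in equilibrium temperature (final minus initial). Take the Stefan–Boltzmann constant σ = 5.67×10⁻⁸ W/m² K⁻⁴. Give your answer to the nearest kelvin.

With α = 0.448, T₁ = 159.4 K.
After:  T₂ = [265.0·0.34/(4σ)]^(1/4) = 141.2 K.
Change: 141.2 − 159.4 = -18.18 K.

-18 kelvin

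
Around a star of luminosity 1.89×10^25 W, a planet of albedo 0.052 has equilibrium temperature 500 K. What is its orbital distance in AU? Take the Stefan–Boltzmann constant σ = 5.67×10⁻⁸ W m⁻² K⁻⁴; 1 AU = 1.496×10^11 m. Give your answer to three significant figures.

Required flux: S = 4σT⁴/(1−α) = 14950 W m⁻².
From L = 4πd²S, d = √(1.89×10^25/(4π·14950)) = 1.003×10^10 m = 0.06704 AU.

0.0670 AU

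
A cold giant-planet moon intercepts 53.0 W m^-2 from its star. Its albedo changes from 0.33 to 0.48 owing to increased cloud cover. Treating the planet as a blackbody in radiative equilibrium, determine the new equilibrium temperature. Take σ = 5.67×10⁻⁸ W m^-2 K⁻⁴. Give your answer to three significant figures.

With the new albedo, S(1−α₂)/4 = 6.890 W m^-2, so T₂ = 105.0 K.

105 K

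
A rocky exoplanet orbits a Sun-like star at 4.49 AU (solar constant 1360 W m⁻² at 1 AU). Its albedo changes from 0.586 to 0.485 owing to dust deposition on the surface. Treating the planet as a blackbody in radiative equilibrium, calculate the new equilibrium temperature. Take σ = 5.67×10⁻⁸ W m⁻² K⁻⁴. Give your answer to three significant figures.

Irradiance scales as 1/d², so S = 1360 W m⁻² × (1/4.49)² = 67.46 W m⁻².
T₂ = [S(1−α₂)/(4σ)]^(1/4) = [67.46·0.515/(4σ)]^(1/4) = 111.3 K.

111 K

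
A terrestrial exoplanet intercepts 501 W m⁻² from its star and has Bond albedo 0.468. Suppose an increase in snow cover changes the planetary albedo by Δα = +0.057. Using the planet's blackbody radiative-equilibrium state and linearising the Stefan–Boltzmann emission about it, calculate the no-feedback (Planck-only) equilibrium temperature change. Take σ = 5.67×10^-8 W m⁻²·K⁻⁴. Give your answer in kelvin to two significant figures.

-5.0 K

Reference equilibrium: T_e = [S(1−α)/(4σ)]^(1/4) = 185.2 K.
ΔF = −(S/4)Δα = −(501.0/4)×(+0.057) = -7.139 W m⁻².
The Planck feedback parameter is 4σT_e³ = 1.440 W m⁻²/K.
Hence the no-feedback warming is ΔF/(4σT_e³) = -4.96 K.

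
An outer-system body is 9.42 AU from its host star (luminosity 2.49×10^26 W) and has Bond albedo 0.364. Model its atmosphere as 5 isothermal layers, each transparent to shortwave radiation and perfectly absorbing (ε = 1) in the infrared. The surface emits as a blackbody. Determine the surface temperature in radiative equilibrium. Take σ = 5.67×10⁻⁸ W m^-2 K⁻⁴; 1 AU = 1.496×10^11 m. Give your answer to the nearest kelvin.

114 kelvin

Orbital distance: d = 9.42 AU = 1.409×10^12 m.
Flux at the orbit: S = L/(4πd²) = 2.49×10^26/(4π·(1.41×10^12)²) = 9.978 W m^-2.
The effective emission temperature is T_e = [S(1−α)/(4σ)]^¼ = 72.73 K.
With N = 5 opaque layers, T_s = (N+1)^(1/4)·T_e = 6^(1/4)·72.73 = 113.8 K.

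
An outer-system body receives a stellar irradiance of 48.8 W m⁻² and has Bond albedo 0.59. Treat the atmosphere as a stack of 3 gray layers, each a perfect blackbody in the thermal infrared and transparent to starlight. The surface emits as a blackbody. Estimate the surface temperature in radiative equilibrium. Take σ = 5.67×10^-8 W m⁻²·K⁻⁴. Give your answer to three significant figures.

137 K

Top-of-atmosphere balance: σT_e⁴ = S(1−α)/4 = 5.002 W m⁻² → T_e = 96.91 K.
Layer-by-layer balance gives σT_s⁴ = (N+1)σT_e⁴, so T_s = 4^¼·96.91 = 137.1 K.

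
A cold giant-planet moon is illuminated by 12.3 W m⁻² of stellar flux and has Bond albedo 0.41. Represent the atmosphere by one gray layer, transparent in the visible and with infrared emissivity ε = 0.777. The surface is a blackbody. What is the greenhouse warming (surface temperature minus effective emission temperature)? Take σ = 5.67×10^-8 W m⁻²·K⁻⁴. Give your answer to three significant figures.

Effective emission temperature (TOA balance): σT_e⁴ = S(1−α)/4 = 1.814 W m⁻² → T_e = 75.21 K.
For a single slab of emissivity ε, T_s⁴ = 2T_e⁴/(2−ε); thus T_s = 75.21·(1.635)^(1/4) = 85.05 K.
Greenhouse warming: T_s − T_e = 9.840 K.

9.84 kelvin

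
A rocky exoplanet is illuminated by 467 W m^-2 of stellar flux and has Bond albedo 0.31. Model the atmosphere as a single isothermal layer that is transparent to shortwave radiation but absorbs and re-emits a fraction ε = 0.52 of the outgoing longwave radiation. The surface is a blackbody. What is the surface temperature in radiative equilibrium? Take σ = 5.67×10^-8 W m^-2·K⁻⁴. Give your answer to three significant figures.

At the top of the atmosphere, σT_e⁴ = S(1−α)/4 = 80.56 W m^-2, giving T_e = 194.1 K.
Surface balance with a leaky layer gives σT_s⁴ = σT_e⁴·2/(2−ε), so T_s = T_e·[2/(2−0.52)]^(1/4) = 209.3 K.

209 K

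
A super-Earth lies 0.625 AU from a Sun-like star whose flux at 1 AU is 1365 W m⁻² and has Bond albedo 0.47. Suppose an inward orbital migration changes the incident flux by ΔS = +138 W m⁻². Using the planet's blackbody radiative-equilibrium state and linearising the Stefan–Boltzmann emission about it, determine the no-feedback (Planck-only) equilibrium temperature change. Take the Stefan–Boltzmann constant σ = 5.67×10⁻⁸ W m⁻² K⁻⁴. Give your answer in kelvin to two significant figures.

3.0 kelvin

Flux at the orbit: S = 1365/(0.625)² = 3494 W m⁻².
Reference equilibrium: T_e = [S(1−α)/(4σ)]^(1/4) = 300.6 K.
Only a fraction (1−α) is absorbed and it's spread over 4πR², so ΔF = (1−α)ΔS/4 = 18.29 W m⁻².
Linearising σT⁴ gives d(σT⁴)/dT = 4σT_e³ = 6.161 W m⁻² per K.
Hence the no-feedback warming is ΔF/(4σT_e³) = 2.97 K.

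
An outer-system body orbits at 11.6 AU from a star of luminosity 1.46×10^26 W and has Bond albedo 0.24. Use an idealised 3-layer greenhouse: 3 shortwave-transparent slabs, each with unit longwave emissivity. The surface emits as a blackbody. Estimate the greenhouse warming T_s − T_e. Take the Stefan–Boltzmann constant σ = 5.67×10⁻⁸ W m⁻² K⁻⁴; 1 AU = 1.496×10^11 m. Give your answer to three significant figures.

24.8 K

Orbital distance: d = 11.6 AU = 1.735×10^12 m.
Spreading L over a sphere of radius d: S = 1.46×10^26/(4π·1.74×10^12²) = 3.858 W m⁻².
OLR = S(1−α)/4 = 0.7330 W m⁻²; the top layer radiates at T_e = 59.96 K.
Surface: T_s = (4)^¼·T_e = 84.80 K.
Warming: T_s − T_e = 24.84 K.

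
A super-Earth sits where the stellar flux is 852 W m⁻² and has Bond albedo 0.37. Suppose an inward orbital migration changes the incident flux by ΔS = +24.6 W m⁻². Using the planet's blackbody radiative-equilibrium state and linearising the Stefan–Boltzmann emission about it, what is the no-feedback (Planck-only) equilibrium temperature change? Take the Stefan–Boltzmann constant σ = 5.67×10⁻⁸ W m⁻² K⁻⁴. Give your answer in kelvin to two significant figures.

1.6 kelvin

Reference equilibrium: T_e = [S(1−α)/(4σ)]^(1/4) = 220.6 K.
ΔF = Δ[S(1−α)]/4 = (1−0.37)·+24.6/4 = 3.875 W m⁻².
The Planck feedback parameter is 4σT_e³ = 2.434 W m⁻²/K.
ΔT₀ = ΔF/λ_P = 3.875/2.434 = 1.59 K.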